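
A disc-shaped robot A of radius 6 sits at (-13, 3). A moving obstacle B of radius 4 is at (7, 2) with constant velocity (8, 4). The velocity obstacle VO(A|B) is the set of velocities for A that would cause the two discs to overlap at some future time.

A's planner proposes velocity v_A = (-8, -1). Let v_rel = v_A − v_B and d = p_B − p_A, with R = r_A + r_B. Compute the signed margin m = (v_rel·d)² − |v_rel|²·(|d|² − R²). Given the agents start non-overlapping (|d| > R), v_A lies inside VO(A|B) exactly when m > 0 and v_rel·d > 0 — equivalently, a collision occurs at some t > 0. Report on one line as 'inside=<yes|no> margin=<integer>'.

d = (20, -1),  |d|² = 401;  R = 6+4 = 10,  c = 401−10² = 301
v_rel = (-16, -5),  |v_rel|² = 281;  v_rel·d = (-16)·(20) + (-5)·(-1) = -315
281·t² + 630·t + 301 = 0  ⇒  m = (-315)² − 281·301 = 14644
m = 14644 > 0,  v_rel·d = -315 < 0  ⇒  outside

inside=no margin=14644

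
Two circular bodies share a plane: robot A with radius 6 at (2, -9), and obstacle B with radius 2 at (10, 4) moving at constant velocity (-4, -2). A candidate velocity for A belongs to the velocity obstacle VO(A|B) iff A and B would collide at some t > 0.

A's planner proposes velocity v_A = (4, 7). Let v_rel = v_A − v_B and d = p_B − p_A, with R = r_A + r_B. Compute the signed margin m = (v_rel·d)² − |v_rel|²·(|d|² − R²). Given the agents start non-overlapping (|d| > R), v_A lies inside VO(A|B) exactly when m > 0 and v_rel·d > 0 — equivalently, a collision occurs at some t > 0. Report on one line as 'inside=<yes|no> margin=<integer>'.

d = (8, 13),  |d|² = 233;  R = 6+2 = 8,  c = 233−8² = 169
v_rel = (8, 9),  |v_rel|² = 145;  v_rel·d = (8)·(8) + (9)·(13) = 181
145·t² − 362·t + 169 = 0  ⇒  m = 181² − 145·169 = 8256
m = 8256 > 0,  v_rel·d = 181 > 0  ⇒  inside

inside=yes margin=8256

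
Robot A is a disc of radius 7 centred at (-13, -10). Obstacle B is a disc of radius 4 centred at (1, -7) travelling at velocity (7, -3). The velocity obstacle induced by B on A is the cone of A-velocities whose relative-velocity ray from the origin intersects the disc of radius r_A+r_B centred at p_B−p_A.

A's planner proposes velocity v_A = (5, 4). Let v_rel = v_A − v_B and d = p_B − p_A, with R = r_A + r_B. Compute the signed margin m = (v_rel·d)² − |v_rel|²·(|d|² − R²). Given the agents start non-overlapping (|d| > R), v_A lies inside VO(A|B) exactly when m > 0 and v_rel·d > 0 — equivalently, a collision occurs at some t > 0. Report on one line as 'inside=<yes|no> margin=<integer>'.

d = (14, 3),  |d|² = 205;  R = 7+4 = 11,  c = 205−11² = 84
v_rel = (-2, 7),  |v_rel|² = 53;  v_rel·d = (-2)·(14) + (7)·(3) = -7
53·t² + 14·t + 84 = 0  ⇒  m = (-7)² − 53·84 = -4403
m = -4403 < 0,  v_rel·d = -7 < 0  ⇒  outside

inside=no margin=-4403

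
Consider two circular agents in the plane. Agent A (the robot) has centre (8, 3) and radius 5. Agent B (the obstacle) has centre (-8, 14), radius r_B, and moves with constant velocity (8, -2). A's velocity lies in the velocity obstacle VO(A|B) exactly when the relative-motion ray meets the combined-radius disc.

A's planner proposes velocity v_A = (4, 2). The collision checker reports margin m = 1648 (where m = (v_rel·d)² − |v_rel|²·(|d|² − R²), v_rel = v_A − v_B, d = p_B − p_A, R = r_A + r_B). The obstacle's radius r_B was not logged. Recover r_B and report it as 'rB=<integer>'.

m = 1648
d = (-16, 11);  v_rel = (-4, 4),  |v_rel|² = 32
v_rel×d = (-4)·(11) − (4)·(-16) = 20
since m = R²·32 − 20²:  R² = (400 + 1648) / 32 = 64
R = √64 = 8  ⇒  r_B = 8 − 5 = 3

rB=3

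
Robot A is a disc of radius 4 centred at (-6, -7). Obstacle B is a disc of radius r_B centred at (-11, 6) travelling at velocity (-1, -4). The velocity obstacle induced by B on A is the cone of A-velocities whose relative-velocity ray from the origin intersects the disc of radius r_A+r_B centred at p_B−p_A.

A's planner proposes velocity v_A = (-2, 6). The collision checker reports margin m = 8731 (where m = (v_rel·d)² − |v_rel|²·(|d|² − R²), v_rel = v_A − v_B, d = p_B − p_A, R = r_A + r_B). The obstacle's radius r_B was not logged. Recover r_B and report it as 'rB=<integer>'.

m = 8731
d = (-5, 13);  v_rel = (-1, 10),  |v_rel|² = 101
v_rel×d = (-1)·(13) − (10)·(-5) = 37
since m = R²·101 − 37²:  R² = (1369 + 8731) / 101 = 100
R = √100 = 10  ⇒  r_B = 10 − 4 = 6

rB=6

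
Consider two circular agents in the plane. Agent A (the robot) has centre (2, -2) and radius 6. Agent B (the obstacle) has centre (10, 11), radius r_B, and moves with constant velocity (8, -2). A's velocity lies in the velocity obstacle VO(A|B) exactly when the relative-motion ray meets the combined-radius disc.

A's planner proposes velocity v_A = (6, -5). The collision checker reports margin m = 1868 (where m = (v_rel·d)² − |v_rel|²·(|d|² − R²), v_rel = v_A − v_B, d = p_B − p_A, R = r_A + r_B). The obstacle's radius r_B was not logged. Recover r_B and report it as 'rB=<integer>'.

m = 1868
d = (8, 13);  v_rel = (-2, -3),  |v_rel|² = 13
v_rel×d = (-2)·(13) − (-3)·(8) = -2
since m = R²·13 − (-2)²:  R² = (4 + 1868) / 13 = 144
R = √144 = 12  ⇒  r_B = 12 − 6 = 6

rB=6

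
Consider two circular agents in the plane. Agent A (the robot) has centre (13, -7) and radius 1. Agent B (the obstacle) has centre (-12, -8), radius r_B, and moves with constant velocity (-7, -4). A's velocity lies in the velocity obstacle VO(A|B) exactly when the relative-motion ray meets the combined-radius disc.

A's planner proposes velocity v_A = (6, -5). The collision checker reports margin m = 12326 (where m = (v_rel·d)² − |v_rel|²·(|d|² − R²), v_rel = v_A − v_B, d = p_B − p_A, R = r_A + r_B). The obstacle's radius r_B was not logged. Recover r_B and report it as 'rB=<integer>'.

m = 12326
d = (-25, -1);  v_rel = (13, -1),  |v_rel|² = 170
v_rel×d = (13)·(-1) − (-1)·(-25) = -38
since m = R²·170 − (-38)²:  R² = (1444 + 12326) / 170 = 81
R = √81 = 9  ⇒  r_B = 9 − 1 = 8

rB=8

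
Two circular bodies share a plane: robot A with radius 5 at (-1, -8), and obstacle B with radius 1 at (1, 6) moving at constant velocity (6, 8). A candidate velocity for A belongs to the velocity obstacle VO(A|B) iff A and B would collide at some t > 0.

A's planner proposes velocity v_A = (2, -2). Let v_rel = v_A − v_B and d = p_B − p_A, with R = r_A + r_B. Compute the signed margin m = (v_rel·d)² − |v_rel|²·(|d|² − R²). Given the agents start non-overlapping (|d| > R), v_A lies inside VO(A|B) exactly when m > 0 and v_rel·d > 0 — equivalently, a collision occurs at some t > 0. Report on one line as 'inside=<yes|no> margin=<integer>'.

d = (2, 14),  |d|² = 200;  R = 5+1 = 6,  c = 200−6² = 164
v_rel = (-4, -10),  |v_rel|² = 116;  v_rel·d = (-4)·(2) + (-10)·(14) = -148
116·t² + 296·t + 164 = 0  ⇒  m = (-148)² − 116·164 = 2880
m = 2880 > 0,  v_rel·d = -148 < 0  ⇒  outside

inside=no margin=2880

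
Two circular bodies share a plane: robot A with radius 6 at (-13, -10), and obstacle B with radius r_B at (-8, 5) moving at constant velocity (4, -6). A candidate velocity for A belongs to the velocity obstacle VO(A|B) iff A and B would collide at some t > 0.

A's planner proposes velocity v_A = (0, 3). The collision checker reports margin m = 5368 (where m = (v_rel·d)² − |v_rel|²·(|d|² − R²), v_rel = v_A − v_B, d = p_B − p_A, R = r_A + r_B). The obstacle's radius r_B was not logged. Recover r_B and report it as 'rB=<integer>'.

m = 5368
d = (5, 15);  v_rel = (-4, 9),  |v_rel|² = 97
v_rel×d = (-4)·(15) − (9)·(5) = -105
since m = R²·97 − (-105)²:  R² = (11025 + 5368) / 97 = 169
R = √169 = 13  ⇒  r_B = 13 − 6 = 7

rB=7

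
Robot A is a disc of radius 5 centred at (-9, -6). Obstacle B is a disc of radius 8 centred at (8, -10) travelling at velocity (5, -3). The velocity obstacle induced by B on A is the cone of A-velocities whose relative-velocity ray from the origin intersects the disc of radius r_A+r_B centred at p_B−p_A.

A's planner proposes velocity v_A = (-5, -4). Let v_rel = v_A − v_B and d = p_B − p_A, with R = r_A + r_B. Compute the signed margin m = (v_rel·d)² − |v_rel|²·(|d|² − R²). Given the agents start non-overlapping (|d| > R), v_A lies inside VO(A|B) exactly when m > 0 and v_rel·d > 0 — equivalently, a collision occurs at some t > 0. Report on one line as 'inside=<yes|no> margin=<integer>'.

d = (17, -4),  |d|² = 305;  R = 5+8 = 13,  c = 305−13² = 136
v_rel = (-10, -1),  |v_rel|² = 101;  v_rel·d = (-10)·(17) + (-1)·(-4) = -166
101·t² + 332·t + 136 = 0  ⇒  m = (-166)² − 101·136 = 13820
m = 13820 > 0,  v_rel·d = -166 < 0  ⇒  outside

inside=no margin=13820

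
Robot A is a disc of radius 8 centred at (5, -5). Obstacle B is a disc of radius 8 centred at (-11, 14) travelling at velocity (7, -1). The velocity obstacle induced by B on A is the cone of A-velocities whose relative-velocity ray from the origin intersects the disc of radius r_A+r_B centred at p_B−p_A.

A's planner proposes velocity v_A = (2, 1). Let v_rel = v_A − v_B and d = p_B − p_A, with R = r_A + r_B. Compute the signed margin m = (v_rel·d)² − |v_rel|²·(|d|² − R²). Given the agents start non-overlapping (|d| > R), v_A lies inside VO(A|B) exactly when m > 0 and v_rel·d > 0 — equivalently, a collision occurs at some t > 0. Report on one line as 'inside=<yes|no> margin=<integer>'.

d = (-16, 19),  |d|² = 617;  R = 8+8 = 16,  c = 617−16² = 361
v_rel = (-5, 2),  |v_rel|² = 29;  v_rel·d = (-5)·(-16) + (2)·(19) = 118
29·t² − 236·t + 361 = 0  ⇒  m = 118² − 29·361 = 3455
m = 3455 > 0,  v_rel·d = 118 > 0  ⇒  inside

inside=yes margin=3455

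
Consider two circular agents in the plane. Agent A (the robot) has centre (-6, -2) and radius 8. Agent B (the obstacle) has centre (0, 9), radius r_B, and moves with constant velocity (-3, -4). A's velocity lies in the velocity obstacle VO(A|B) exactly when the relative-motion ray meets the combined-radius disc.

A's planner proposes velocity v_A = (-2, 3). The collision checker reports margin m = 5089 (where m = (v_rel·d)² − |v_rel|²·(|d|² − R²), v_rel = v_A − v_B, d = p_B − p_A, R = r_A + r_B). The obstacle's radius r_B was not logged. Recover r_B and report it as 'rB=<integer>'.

m = 5089
d = (6, 11);  v_rel = (1, 7),  |v_rel|² = 50
v_rel×d = (1)·(11) − (7)·(6) = -31
since m = R²·50 − (-31)²:  R² = (961 + 5089) / 50 = 121
R = √121 = 11  ⇒  r_B = 11 − 8 = 3

rB=3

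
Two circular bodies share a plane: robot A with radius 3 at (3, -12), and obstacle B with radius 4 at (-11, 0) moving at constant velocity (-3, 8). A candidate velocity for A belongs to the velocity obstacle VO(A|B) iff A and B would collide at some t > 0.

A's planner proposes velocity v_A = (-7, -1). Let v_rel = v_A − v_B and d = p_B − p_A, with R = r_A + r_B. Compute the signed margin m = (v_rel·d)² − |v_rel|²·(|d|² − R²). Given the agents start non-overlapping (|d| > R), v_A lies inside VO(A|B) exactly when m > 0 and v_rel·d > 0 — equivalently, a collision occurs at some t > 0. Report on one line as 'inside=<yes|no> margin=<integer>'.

d = (-14, 12),  |d|² = 340;  R = 3+4 = 7,  c = 340−7² = 291
v_rel = (-4, -9),  |v_rel|² = 97;  v_rel·d = (-4)·(-14) + (-9)·(12) = -52
97·t² + 104·t + 291 = 0  ⇒  m = (-52)² − 97·291 = -25523
m = -25523 < 0,  v_rel·d = -52 < 0  ⇒  outside

inside=no margin=-25523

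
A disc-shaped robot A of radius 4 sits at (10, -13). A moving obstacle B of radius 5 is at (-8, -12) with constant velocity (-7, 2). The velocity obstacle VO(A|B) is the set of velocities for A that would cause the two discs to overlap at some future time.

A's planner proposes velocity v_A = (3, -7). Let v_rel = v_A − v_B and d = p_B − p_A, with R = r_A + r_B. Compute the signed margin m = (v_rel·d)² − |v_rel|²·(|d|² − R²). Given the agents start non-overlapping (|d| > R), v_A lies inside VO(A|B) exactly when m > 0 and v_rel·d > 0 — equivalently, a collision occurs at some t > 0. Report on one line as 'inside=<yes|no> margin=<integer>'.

d = (-18, 1),  |d|² = 325;  R = 4+5 = 9,  c = 325−9² = 244
v_rel = (10, -9),  |v_rel|² = 181;  v_rel·d = (10)·(-18) + (-9)·(1) = -189
181·t² + 378·t + 244 = 0  ⇒  m = (-189)² − 181·244 = -8443
m = -8443 < 0,  v_rel·d = -189 < 0  ⇒  outside

inside=no margin=-8443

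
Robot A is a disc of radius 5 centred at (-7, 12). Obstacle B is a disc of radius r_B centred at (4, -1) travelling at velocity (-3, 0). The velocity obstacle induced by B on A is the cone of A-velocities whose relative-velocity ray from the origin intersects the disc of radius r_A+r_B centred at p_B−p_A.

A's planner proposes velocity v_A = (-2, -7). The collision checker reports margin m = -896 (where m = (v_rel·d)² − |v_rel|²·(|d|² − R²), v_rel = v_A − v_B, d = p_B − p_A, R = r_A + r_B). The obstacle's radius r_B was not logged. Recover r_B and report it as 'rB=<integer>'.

m = -896
d = (11, -13);  v_rel = (1, -7),  |v_rel|² = 50
v_rel×d = (1)·(-13) − (-7)·(11) = 64
since m = R²·50 − 64²:  R² = (4096 + -896) / 50 = 64
R = √64 = 8  ⇒  r_B = 8 − 5 = 3

rB=3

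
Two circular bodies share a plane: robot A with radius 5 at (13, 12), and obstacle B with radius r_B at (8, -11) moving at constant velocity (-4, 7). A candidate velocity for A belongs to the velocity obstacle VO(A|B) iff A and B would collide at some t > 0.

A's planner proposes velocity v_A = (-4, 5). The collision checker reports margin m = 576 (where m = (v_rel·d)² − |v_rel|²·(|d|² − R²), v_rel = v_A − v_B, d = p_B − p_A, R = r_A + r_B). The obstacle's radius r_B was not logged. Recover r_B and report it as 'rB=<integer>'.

m = 576
d = (-5, -23);  v_rel = (0, -2),  |v_rel|² = 4
v_rel×d = (0)·(-23) − (-2)·(-5) = -10
since m = R²·4 − (-10)²:  R² = (100 + 576) / 4 = 169
R = √169 = 13  ⇒  r_B = 13 − 5 = 8

rB=8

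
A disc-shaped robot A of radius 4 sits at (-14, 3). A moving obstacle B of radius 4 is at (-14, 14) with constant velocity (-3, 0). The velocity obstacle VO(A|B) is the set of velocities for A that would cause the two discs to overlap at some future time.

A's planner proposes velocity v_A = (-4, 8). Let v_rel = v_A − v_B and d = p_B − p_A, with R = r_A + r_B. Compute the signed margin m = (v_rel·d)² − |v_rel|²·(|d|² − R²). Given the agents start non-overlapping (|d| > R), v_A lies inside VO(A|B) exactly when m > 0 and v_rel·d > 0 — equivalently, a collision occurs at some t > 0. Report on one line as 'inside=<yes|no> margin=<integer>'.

d = (0, 11),  |d|² = 121;  R = 4+4 = 8,  c = 121−8² = 57
v_rel = (-1, 8),  |v_rel|² = 65;  v_rel·d = (-1)·(0) + (8)·(11) = 88
65·t² − 176·t + 57 = 0  ⇒  m = 88² − 65·57 = 4039
m = 4039 > 0,  v_rel·d = 88 > 0  ⇒  inside

inside=yes margin=4039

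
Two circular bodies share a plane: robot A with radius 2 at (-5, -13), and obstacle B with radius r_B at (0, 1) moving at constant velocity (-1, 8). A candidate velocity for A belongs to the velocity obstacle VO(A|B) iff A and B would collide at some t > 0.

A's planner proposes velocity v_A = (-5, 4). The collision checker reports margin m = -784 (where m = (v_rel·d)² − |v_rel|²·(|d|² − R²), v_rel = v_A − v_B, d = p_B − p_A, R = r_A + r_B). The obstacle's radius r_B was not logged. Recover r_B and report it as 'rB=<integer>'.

m = -784
d = (5, 14);  v_rel = (-4, -4),  |v_rel|² = 32
v_rel×d = (-4)·(14) − (-4)·(5) = -36
since m = R²·32 − (-36)²:  R² = (1296 + -784) / 32 = 16
R = √16 = 4  ⇒  r_B = 4 − 2 = 2

rB=2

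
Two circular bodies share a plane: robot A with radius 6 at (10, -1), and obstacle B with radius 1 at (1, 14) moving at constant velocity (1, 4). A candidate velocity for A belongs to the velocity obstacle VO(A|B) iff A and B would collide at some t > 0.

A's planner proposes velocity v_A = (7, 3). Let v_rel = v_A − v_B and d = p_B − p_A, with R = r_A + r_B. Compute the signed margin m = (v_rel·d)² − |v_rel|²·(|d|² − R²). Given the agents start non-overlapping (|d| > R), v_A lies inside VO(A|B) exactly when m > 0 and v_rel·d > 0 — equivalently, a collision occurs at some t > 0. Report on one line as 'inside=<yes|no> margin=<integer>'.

d = (-9, 15),  |d|² = 306;  R = 6+1 = 7,  c = 306−7² = 257
v_rel = (6, -1),  |v_rel|² = 37;  v_rel·d = (6)·(-9) + (-1)·(15) = -69
37·t² + 138·t + 257 = 0  ⇒  m = (-69)² − 37·257 = -4748
m = -4748 < 0,  v_rel·d = -69 < 0  ⇒  outside

inside=no margin=-4748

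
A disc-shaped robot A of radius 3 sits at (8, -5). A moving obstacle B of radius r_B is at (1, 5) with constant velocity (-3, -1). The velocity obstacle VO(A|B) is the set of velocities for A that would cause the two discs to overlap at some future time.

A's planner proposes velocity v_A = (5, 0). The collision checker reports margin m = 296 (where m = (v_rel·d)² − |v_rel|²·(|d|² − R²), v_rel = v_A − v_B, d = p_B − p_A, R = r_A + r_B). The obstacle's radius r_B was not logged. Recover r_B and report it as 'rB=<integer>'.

m = 296
d = (-7, 10);  v_rel = (8, 1),  |v_rel|² = 65
v_rel×d = (8)·(10) − (1)·(-7) = 87
since m = R²·65 − 87²:  R² = (7569 + 296) / 65 = 121
R = √121 = 11  ⇒  r_B = 11 − 3 = 8

rB=8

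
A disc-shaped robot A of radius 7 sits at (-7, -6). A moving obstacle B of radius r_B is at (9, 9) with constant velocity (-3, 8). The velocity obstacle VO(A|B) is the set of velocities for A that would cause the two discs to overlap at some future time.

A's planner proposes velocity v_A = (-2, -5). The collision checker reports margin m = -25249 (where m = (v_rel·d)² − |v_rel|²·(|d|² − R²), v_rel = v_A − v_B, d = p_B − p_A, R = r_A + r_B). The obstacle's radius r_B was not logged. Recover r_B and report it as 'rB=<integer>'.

m = -25249
d = (16, 15);  v_rel = (1, -13),  |v_rel|² = 170
v_rel×d = (1)·(15) − (-13)·(16) = 223
since m = R²·170 − 223²:  R² = (49729 + -25249) / 170 = 144
R = √144 = 12  ⇒  r_B = 12 − 7 = 5

rB=5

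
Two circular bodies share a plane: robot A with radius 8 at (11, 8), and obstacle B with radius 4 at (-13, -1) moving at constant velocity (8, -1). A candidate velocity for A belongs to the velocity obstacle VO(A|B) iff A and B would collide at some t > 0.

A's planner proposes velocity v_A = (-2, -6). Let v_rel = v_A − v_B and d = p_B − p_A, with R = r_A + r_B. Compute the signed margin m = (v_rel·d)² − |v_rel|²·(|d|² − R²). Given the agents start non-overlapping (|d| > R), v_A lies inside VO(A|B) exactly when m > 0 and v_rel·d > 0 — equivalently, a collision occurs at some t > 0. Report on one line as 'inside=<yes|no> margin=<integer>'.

d = (-24, -9),  |d|² = 657;  R = 8+4 = 12,  c = 657−12² = 513
v_rel = (-10, -5),  |v_rel|² = 125;  v_rel·d = (-10)·(-24) + (-5)·(-9) = 285
125·t² − 570·t + 513 = 0  ⇒  m = 285² − 125·513 = 17100
m = 17100 > 0,  v_rel·d = 285 > 0  ⇒  inside

inside=yes margin=17100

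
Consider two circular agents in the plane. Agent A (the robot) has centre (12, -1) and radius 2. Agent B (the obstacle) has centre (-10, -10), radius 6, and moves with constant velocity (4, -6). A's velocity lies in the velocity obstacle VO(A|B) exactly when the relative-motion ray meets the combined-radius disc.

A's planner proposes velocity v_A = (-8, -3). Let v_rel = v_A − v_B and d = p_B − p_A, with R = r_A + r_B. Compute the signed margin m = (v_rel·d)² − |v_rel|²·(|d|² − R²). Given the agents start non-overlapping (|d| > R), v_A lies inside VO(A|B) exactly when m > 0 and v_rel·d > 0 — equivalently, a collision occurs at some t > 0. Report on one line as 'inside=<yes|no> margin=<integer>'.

d = (-22, -9),  |d|² = 565;  R = 2+6 = 8,  c = 565−8² = 501
v_rel = (-12, 3),  |v_rel|² = 153;  v_rel·d = (-12)·(-22) + (3)·(-9) = 237
153·t² − 474·t + 501 = 0  ⇒  m = 237² − 153·501 = -20484
m = -20484 < 0,  v_rel·d = 237 > 0  ⇒  outside

inside=no margin=-20484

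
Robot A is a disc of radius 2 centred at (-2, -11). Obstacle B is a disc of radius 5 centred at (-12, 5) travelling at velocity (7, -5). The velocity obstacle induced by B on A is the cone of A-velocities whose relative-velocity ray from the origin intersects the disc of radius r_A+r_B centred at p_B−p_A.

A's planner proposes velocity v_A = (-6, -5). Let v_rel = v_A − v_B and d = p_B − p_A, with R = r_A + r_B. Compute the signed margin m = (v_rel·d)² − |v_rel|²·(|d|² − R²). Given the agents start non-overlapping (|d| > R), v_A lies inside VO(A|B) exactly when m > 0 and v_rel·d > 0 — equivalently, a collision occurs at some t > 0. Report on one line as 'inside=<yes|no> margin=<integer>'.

d = (-10, 16),  |d|² = 356;  R = 2+5 = 7,  c = 356−7² = 307
v_rel = (-13, 0),  |v_rel|² = 169;  v_rel·d = (-13)·(-10) + (0)·(16) = 130
169·t² − 260·t + 307 = 0  ⇒  m = 130² − 169·307 = -34983
m = -34983 < 0,  v_rel·d = 130 > 0  ⇒  outside

inside=no margin=-34983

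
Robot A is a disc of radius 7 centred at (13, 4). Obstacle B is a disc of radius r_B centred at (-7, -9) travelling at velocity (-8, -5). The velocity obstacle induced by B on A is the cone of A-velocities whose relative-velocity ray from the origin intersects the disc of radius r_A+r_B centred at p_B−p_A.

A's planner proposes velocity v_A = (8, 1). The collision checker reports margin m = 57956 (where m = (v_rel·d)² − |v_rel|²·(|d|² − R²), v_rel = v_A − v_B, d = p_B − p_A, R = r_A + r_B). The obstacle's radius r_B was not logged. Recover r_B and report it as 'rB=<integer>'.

m = 57956
d = (-20, -13);  v_rel = (16, 6),  |v_rel|² = 292
v_rel×d = (16)·(-13) − (6)·(-20) = -88
since m = R²·292 − (-88)²:  R² = (7744 + 57956) / 292 = 225
R = √225 = 15  ⇒  r_B = 15 − 7 = 8

rB=8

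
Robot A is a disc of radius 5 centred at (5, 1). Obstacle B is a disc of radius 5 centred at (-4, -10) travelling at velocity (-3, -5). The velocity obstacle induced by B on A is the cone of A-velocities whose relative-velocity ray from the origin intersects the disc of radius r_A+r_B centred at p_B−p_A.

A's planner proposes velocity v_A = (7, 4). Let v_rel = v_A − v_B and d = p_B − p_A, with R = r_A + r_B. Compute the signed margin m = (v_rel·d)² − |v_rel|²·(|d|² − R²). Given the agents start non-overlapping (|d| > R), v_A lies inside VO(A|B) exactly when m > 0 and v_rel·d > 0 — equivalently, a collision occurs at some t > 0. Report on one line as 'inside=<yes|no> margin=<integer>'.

d = (-9, -11),  |d|² = 202;  R = 5+5 = 10,  c = 202−10² = 102
v_rel = (10, 9),  |v_rel|² = 181;  v_rel·d = (10)·(-9) + (9)·(-11) = -189
181·t² + 378·t + 102 = 0  ⇒  m = (-189)² − 181·102 = 17259
m = 17259 > 0,  v_rel·d = -189 < 0  ⇒  outside

inside=no margin=17259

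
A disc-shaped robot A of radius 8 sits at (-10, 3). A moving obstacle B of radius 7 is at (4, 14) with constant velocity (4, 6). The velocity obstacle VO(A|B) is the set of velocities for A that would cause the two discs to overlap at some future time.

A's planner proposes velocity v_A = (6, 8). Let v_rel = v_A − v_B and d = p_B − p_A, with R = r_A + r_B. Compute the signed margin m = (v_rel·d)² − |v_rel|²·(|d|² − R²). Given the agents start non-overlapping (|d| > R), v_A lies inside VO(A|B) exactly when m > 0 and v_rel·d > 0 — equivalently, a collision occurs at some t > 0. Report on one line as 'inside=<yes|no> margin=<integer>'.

d = (14, 11),  |d|² = 317;  R = 8+7 = 15,  c = 317−15² = 92
v_rel = (2, 2),  |v_rel|² = 8;  v_rel·d = (2)·(14) + (2)·(11) = 50
8·t² − 100·t + 92 = 0  ⇒  m = 50² − 8·92 = 1764
m = 1764 > 0,  v_rel·d = 50 > 0  ⇒  inside

inside=yes margin=1764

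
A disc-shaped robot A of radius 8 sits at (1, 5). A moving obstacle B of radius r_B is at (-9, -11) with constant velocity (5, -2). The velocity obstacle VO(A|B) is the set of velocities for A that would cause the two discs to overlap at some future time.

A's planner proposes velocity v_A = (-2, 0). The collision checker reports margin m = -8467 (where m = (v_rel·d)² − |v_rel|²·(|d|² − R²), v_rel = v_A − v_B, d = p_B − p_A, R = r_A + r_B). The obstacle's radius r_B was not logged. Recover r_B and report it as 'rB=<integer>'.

m = -8467
d = (-10, -16);  v_rel = (-7, 2),  |v_rel|² = 53
v_rel×d = (-7)·(-16) − (2)·(-10) = 132
since m = R²·53 − 132²:  R² = (17424 + -8467) / 53 = 169
R = √169 = 13  ⇒  r_B = 13 − 8 = 5

rB=5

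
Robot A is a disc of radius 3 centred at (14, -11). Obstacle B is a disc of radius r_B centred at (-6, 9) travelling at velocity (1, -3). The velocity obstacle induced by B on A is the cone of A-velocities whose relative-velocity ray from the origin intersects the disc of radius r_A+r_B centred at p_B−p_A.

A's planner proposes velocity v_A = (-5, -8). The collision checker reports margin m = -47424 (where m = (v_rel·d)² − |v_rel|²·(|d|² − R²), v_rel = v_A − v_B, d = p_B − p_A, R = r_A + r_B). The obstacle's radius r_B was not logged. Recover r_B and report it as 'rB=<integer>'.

m = -47424
d = (-20, 20);  v_rel = (-6, -5),  |v_rel|² = 61
v_rel×d = (-6)·(20) − (-5)·(-20) = -220
since m = R²·61 − (-220)²:  R² = (48400 + -47424) / 61 = 16
R = √16 = 4  ⇒  r_B = 4 − 3 = 1

rB=1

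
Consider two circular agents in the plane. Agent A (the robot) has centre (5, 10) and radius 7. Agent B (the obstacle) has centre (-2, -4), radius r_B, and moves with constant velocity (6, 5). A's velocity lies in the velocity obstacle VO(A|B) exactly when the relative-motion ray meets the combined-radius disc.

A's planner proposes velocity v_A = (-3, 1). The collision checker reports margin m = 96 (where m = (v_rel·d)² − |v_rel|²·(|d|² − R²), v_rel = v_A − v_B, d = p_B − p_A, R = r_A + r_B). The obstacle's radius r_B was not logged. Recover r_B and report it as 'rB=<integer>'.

m = 96
d = (-7, -14);  v_rel = (-9, -4),  |v_rel|² = 97
v_rel×d = (-9)·(-14) − (-4)·(-7) = 98
since m = R²·97 − 98²:  R² = (9604 + 96) / 97 = 100
R = √100 = 10  ⇒  r_B = 10 − 7 = 3

rB=3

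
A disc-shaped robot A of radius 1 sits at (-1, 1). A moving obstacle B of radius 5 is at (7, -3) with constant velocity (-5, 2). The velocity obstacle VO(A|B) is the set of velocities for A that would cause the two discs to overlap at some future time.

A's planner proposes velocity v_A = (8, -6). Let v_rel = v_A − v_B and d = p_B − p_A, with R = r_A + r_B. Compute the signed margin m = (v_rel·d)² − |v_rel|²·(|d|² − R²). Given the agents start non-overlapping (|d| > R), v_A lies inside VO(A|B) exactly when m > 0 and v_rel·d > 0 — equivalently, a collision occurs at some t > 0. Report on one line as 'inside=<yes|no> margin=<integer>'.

d = (8, -4),  |d|² = 80;  R = 1+5 = 6,  c = 80−6² = 44
v_rel = (13, -8),  |v_rel|² = 233;  v_rel·d = (13)·(8) + (-8)·(-4) = 136
233·t² − 272·t + 44 = 0  ⇒  m = 136² − 233·44 = 8244
m = 8244 > 0,  v_rel·d = 136 > 0  ⇒  inside

inside=yes margin=8244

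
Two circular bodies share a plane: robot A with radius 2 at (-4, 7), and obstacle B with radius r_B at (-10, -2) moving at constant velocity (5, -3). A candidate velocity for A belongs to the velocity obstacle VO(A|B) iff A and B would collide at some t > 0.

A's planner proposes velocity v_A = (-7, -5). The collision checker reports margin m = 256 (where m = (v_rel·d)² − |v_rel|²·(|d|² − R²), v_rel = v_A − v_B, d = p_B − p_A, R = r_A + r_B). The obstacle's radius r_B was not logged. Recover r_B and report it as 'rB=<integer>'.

m = 256
d = (-6, -9);  v_rel = (-12, -2),  |v_rel|² = 148
v_rel×d = (-12)·(-9) − (-2)·(-6) = 96
since m = R²·148 − 96²:  R² = (9216 + 256) / 148 = 64
R = √64 = 8  ⇒  r_B = 8 − 2 = 6

rB=6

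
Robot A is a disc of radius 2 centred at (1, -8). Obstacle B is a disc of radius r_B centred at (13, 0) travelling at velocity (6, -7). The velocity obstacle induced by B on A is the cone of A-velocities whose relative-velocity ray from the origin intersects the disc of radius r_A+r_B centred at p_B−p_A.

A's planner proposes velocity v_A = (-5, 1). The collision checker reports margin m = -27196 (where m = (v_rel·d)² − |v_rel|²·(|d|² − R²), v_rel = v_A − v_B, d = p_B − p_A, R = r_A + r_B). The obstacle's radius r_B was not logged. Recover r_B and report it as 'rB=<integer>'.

m = -27196
d = (12, 8);  v_rel = (-11, 8),  |v_rel|² = 185
v_rel×d = (-11)·(8) − (8)·(12) = -184
since m = R²·185 − (-184)²:  R² = (33856 + -27196) / 185 = 36
R = √36 = 6  ⇒  r_B = 6 − 2 = 4

rB=4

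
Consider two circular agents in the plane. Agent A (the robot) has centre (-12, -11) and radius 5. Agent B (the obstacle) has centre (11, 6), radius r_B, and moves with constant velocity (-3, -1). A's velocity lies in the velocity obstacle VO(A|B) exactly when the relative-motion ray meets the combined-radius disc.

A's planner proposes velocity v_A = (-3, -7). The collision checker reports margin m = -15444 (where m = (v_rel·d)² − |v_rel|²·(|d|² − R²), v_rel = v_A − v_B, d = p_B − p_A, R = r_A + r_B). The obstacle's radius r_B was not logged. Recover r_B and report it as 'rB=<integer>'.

m = -15444
d = (23, 17);  v_rel = (0, -6),  |v_rel|² = 36
v_rel×d = (0)·(17) − (-6)·(23) = 138
since m = R²·36 − 138²:  R² = (19044 + -15444) / 36 = 100
R = √100 = 10  ⇒  r_B = 10 − 5 = 5

rB=5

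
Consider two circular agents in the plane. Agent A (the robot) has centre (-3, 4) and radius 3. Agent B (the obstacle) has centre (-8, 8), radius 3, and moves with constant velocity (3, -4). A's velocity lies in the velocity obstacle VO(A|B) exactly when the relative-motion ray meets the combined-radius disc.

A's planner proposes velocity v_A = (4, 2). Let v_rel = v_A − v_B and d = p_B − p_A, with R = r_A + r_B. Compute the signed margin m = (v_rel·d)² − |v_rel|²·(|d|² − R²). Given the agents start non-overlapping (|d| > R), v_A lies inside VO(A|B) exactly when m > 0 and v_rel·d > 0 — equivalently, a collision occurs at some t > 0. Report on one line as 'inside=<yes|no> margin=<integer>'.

d = (-5, 4),  |d|² = 41;  R = 3+3 = 6,  c = 41−6² = 5
v_rel = (1, 6),  |v_rel|² = 37;  v_rel·d = (1)·(-5) + (6)·(4) = 19
37·t² − 38·t + 5 = 0  ⇒  m = 19² − 37·5 = 176
m = 176 > 0,  v_rel·d = 19 > 0  ⇒  inside

inside=yes margin=176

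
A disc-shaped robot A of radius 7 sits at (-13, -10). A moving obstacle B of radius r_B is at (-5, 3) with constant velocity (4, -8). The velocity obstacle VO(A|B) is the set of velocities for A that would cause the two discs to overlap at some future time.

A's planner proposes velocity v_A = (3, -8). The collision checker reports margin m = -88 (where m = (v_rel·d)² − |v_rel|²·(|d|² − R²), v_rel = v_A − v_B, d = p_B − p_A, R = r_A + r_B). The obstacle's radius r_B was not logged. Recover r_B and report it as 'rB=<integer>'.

m = -88
d = (8, 13);  v_rel = (-1, 0),  |v_rel|² = 1
v_rel×d = (-1)·(13) − (0)·(8) = -13
since m = R²·1 − (-13)²:  R² = (169 + -88) / 1 = 81
R = √81 = 9  ⇒  r_B = 9 − 7 = 2

rB=2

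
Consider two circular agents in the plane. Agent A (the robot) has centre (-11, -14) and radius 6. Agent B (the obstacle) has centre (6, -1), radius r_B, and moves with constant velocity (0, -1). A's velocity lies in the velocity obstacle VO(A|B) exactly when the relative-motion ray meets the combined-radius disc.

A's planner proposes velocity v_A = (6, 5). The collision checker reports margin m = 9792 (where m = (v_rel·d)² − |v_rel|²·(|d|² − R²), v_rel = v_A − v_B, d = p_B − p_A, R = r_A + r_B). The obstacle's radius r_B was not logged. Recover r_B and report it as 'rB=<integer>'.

m = 9792
d = (17, 13);  v_rel = (6, 6),  |v_rel|² = 72
v_rel×d = (6)·(13) − (6)·(17) = -24
since m = R²·72 − (-24)²:  R² = (576 + 9792) / 72 = 144
R = √144 = 12  ⇒  r_B = 12 − 6 = 6

rB=6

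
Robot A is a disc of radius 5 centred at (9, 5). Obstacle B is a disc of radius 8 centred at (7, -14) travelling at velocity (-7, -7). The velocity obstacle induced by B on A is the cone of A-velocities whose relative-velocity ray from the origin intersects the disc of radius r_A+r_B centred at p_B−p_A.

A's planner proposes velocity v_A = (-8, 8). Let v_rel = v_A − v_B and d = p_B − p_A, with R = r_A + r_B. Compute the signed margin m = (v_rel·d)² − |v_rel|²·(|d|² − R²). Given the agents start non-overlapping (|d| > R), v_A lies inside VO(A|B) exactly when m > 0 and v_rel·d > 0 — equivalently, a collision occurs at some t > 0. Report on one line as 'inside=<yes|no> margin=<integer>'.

d = (-2, -19),  |d|² = 365;  R = 5+8 = 13,  c = 365−13² = 196
v_rel = (-1, 15),  |v_rel|² = 226;  v_rel·d = (-1)·(-2) + (15)·(-19) = -283
226·t² + 566·t + 196 = 0  ⇒  m = (-283)² − 226·196 = 35793
m = 35793 > 0,  v_rel·d = -283 < 0  ⇒  outside

inside=no margin=35793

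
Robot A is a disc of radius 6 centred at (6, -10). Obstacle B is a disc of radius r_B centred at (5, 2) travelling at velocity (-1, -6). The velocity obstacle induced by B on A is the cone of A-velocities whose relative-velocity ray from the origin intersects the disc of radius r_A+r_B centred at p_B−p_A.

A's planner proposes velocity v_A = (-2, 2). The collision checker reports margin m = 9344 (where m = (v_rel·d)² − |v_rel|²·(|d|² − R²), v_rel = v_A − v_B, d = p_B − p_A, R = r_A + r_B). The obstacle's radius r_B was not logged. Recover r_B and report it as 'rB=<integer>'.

m = 9344
d = (-1, 12);  v_rel = (-1, 8),  |v_rel|² = 65
v_rel×d = (-1)·(12) − (8)·(-1) = -4
since m = R²·65 − (-4)²:  R² = (16 + 9344) / 65 = 144
R = √144 = 12  ⇒  r_B = 12 − 6 = 6

rB=6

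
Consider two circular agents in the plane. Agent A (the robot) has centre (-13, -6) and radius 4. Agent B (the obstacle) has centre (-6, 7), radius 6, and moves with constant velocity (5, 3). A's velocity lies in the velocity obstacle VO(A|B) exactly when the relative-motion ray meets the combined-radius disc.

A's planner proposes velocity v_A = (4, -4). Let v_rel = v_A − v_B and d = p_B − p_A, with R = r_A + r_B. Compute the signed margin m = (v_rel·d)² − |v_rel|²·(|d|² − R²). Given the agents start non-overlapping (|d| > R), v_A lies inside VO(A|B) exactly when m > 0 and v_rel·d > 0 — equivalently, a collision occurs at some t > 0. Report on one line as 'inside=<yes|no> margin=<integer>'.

d = (7, 13),  |d|² = 218;  R = 4+6 = 10,  c = 218−10² = 118
v_rel = (-1, -7),  |v_rel|² = 50;  v_rel·d = (-1)·(7) + (-7)·(13) = -98
50·t² + 196·t + 118 = 0  ⇒  m = (-98)² − 50·118 = 3704
m = 3704 > 0,  v_rel·d = -98 < 0  ⇒  outside

inside=no margin=3704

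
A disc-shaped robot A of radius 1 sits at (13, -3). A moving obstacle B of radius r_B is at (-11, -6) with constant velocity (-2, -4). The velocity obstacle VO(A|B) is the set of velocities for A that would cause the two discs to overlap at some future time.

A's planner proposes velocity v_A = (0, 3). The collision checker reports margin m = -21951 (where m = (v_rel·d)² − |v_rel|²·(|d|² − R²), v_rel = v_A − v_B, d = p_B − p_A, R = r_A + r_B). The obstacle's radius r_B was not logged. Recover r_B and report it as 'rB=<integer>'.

m = -21951
d = (-24, -3);  v_rel = (2, 7),  |v_rel|² = 53
v_rel×d = (2)·(-3) − (7)·(-24) = 162
since m = R²·53 − 162²:  R² = (26244 + -21951) / 53 = 81
R = √81 = 9  ⇒  r_B = 9 − 1 = 8

rB=8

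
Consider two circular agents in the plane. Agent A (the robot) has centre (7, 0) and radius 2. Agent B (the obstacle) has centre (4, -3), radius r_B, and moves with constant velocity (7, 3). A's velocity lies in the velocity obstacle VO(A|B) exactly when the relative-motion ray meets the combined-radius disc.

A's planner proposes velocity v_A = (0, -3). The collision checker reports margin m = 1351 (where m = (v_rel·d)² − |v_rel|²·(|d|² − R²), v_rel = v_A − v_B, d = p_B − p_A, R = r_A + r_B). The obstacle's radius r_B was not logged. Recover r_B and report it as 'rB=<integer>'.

m = 1351
d = (-3, -3);  v_rel = (-7, -6),  |v_rel|² = 85
v_rel×d = (-7)·(-3) − (-6)·(-3) = 3
since m = R²·85 − 3²:  R² = (9 + 1351) / 85 = 16
R = √16 = 4  ⇒  r_B = 4 − 2 = 2

rB=2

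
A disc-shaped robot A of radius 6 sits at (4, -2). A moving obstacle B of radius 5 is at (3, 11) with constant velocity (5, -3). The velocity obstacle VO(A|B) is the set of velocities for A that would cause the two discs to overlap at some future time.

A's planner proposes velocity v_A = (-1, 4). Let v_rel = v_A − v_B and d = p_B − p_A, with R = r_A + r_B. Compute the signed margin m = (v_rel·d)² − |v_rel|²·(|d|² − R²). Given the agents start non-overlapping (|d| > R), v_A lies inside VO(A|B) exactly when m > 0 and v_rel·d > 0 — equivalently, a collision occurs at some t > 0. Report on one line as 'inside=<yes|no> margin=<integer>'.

d = (-1, 13),  |d|² = 170;  R = 6+5 = 11,  c = 170−11² = 49
v_rel = (-6, 7),  |v_rel|² = 85;  v_rel·d = (-6)·(-1) + (7)·(13) = 97
85·t² − 194·t + 49 = 0  ⇒  m = 97² − 85·49 = 5244
m = 5244 > 0,  v_rel·d = 97 > 0  ⇒  inside

inside=yes margin=5244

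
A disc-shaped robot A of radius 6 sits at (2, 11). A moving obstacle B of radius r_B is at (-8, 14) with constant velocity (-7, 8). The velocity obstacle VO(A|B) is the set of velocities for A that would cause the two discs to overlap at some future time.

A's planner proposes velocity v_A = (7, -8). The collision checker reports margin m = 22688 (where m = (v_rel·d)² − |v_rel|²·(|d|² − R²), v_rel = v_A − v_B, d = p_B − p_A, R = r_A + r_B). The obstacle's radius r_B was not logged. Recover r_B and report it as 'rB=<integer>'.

m = 22688
d = (-10, 3);  v_rel = (14, -16),  |v_rel|² = 452
v_rel×d = (14)·(3) − (-16)·(-10) = -118
since m = R²·452 − (-118)²:  R² = (13924 + 22688) / 452 = 81
R = √81 = 9  ⇒  r_B = 9 − 6 = 3

rB=3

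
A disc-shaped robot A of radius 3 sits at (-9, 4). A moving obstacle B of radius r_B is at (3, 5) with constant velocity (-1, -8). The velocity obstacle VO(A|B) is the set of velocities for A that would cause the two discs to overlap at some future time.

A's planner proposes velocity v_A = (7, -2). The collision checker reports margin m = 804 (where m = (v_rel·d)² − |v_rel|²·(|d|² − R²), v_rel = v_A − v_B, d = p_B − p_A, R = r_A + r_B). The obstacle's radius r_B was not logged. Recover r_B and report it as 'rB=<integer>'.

m = 804
d = (12, 1);  v_rel = (8, 6),  |v_rel|² = 100
v_rel×d = (8)·(1) − (6)·(12) = -64
since m = R²·100 − (-64)²:  R² = (4096 + 804) / 100 = 49
R = √49 = 7  ⇒  r_B = 7 − 3 = 4

rB=4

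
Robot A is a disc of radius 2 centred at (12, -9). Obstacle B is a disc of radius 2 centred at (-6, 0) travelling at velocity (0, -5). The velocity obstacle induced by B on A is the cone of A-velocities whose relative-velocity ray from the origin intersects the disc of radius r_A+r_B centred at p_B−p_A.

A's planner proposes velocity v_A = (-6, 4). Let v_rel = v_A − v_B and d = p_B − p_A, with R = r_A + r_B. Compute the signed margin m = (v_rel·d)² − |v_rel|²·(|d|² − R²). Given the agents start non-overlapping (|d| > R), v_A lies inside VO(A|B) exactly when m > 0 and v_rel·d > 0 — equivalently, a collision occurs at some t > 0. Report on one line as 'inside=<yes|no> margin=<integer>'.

d = (-18, 9),  |d|² = 405;  R = 2+2 = 4,  c = 405−4² = 389
v_rel = (-6, 9),  |v_rel|² = 117;  v_rel·d = (-6)·(-18) + (9)·(9) = 189
117·t² − 378·t + 389 = 0  ⇒  m = 189² − 117·389 = -9792
m = -9792 < 0,  v_rel·d = 189 > 0  ⇒  outside

inside=no margin=-9792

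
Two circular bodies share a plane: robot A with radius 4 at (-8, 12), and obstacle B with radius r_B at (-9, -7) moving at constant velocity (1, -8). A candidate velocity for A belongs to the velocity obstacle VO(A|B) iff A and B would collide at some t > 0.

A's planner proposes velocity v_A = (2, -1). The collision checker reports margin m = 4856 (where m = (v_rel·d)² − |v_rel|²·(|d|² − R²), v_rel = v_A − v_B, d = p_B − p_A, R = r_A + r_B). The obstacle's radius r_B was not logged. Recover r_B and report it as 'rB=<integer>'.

m = 4856
d = (-1, -19);  v_rel = (1, 7),  |v_rel|² = 50
v_rel×d = (1)·(-19) − (7)·(-1) = -12
since m = R²·50 − (-12)²:  R² = (144 + 4856) / 50 = 100
R = √100 = 10  ⇒  r_B = 10 − 4 = 6

rB=6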